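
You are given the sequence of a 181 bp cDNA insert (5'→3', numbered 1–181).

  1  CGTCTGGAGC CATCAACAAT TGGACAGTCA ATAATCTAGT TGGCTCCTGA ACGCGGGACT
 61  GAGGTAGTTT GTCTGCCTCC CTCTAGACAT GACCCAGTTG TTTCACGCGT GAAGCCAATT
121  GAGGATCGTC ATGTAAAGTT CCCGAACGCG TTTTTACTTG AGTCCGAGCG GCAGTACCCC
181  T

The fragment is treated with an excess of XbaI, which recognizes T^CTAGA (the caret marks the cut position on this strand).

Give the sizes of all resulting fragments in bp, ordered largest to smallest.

99, 82 bp

The XbaI site (TCTAGA) starts at position 82.
XbaI cuts after the first base of each site, so after position 82.
Linear molecule, 1 cut → 2 fragments:
  1–82 → 82 bp
  83–181 → 99 bp
Sorted largest to smallest: 99, 82 bp.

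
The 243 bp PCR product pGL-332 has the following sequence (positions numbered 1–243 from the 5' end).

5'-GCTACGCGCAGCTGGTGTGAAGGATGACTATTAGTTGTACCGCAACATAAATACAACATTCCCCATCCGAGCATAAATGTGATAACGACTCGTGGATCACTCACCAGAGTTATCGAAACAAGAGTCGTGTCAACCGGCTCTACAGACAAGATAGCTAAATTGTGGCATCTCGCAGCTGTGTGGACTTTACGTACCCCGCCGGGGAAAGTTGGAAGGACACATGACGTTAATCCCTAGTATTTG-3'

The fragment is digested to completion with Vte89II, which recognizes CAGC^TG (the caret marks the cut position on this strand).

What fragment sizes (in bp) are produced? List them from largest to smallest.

Vte89II sites (CAGCTG) start at positions 9, 173.
Vte89II cuts after base 4 of each site, so after positions 12, 176.
Linear molecule, 2 cuts → 3 fragments:
  1–12 → 12 bp
  13–176 → 164 bp
  177–243 → 67 bp
Sorted largest to smallest: 164, 67, 12 bp.

164, 67, 12 bp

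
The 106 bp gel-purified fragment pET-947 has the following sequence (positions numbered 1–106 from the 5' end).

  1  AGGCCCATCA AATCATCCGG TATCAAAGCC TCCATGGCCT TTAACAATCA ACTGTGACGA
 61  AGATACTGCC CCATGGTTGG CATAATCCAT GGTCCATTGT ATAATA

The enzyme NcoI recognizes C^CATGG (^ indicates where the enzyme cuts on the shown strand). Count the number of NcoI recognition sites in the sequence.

CCATGG occurs starting at positions 32, 71, 87.
NcoI cuts at 3 sites.

3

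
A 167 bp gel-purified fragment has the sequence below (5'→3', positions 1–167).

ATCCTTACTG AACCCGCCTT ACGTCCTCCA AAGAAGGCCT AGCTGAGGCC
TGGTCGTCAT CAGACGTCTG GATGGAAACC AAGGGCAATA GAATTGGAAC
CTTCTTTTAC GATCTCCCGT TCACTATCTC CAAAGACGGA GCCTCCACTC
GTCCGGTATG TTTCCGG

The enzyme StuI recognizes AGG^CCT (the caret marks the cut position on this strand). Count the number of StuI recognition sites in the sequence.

2

AGGCCT occurs starting at positions 35, 46.
StuI cuts at 2 sites.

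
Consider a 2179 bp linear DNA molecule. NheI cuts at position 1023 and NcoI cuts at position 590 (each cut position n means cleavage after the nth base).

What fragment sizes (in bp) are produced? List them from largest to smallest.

Combined cut positions (sorted): 590, 1023.
Linear molecule, 2 cuts → 3 fragments:
  590 − 0 = 590 bp
  1023 − 590 = 433 bp
  2179 − 1023 = 1156 bp
Sorted largest to smallest: 1156, 590, 433 bp.

1156, 590, 433 bp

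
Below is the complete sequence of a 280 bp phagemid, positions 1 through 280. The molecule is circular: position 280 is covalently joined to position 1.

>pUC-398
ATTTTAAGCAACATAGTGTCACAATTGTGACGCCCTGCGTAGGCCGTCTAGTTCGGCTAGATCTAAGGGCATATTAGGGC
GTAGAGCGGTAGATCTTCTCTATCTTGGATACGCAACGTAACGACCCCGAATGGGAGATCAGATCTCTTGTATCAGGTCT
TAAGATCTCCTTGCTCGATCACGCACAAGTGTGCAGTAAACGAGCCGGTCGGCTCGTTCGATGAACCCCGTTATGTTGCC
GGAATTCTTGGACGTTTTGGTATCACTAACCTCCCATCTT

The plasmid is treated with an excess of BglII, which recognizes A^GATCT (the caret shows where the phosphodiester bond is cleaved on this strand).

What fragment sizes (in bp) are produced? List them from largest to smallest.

BglII sites (AGATCT) start at positions 59, 91, 141, 163.
BglII cuts after the first base of each site, so after positions 59, 91, 141, 163.
Circular molecule, 4 cuts → 4 fragments:
  60–91 → 32 bp
  92–141 → 50 bp
  142–163 → 22 bp
  164–280 then 1–59 → 117 + 59 = 176 bp
Sorted largest to smallest: 176, 50, 32, 22 bp.

176, 50, 32, 22 bp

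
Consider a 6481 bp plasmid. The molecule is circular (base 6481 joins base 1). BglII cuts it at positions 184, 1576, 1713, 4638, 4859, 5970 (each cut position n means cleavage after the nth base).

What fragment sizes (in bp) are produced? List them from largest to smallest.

2925, 1392, 1111, 695, 221, 137 bp

Circular molecule, 6 cuts → 6 fragments:
  1576 − 184 = 1392 bp
  1713 − 1576 = 137 bp
  4638 − 1713 = 2925 bp
  4859 − 4638 = 221 bp
  5970 − 4859 = 1111 bp
  wrap: 6481 − 5970 + 184 = 695 bp
Sorted largest to smallest: 2925, 1392, 1111, 695, 221, 137 bp.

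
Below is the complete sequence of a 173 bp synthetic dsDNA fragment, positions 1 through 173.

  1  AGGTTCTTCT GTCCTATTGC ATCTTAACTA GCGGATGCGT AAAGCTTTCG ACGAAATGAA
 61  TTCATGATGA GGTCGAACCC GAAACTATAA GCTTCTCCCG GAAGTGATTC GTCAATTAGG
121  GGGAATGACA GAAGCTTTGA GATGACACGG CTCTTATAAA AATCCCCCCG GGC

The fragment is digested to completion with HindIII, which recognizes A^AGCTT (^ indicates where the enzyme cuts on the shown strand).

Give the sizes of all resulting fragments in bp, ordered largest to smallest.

HindIII sites (AAGCTT) start at positions 42, 89, 132.
HindIII cuts after the first base of each site, so after positions 42, 89, 132.
Linear molecule, 3 cuts → 4 fragments:
  1–42 → 42 bp
  43–89 → 47 bp
  90–132 → 43 bp
  133–173 → 41 bp
Sorted largest to smallest: 47, 43, 42, 41 bp.

47, 43, 42, 41 bp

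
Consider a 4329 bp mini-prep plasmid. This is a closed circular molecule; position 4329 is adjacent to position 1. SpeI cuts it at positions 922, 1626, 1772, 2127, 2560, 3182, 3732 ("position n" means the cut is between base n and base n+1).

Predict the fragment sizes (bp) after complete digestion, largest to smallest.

Circular molecule, 7 cuts → 7 fragments:
  1626 − 922 = 704 bp
  1772 − 1626 = 146 bp
  2127 − 1772 = 355 bp
  2560 − 2127 = 433 bp
  3182 − 2560 = 622 bp
  3732 − 3182 = 550 bp
  wrap: 4329 − 3732 + 922 = 1519 bp
Sorted largest to smallest: 1519, 704, 622, 550, 433, 355, 146 bp.

1519, 704, 622, 550, 433, 355, 146 bp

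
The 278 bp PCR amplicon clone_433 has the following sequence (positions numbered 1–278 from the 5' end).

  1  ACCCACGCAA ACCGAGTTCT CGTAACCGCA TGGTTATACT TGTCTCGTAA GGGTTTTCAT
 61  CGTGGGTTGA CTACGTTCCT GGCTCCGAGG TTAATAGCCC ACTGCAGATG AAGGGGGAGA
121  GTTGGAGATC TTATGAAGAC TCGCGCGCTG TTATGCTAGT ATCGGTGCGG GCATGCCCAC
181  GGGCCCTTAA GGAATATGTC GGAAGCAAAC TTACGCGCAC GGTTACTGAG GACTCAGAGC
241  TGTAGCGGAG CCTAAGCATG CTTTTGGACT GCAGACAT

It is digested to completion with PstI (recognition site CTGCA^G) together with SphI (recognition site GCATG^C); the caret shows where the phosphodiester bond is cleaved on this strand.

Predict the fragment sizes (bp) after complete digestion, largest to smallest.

106, 85, 69, 13, 5 bp

PstI sites (CTGCAG) start at positions 102, 269.
PstI cuts after base 5 of each site (before the last base), so after positions 106, 273.
SphI sites (GCATGC) start at positions 171, 256.
SphI cuts after base 5 of each site (before the last base), so after positions 175, 260.
Combined cut positions: 106, 175, 260, 273.
Linear molecule, 4 cuts → 5 fragments:
  1–106 → 106 bp
  107–175 → 69 bp
  176–260 → 85 bp
  261–273 → 13 bp
  274–278 → 5 bp
Sorted largest to smallest: 106, 85, 69, 13, 5 bp.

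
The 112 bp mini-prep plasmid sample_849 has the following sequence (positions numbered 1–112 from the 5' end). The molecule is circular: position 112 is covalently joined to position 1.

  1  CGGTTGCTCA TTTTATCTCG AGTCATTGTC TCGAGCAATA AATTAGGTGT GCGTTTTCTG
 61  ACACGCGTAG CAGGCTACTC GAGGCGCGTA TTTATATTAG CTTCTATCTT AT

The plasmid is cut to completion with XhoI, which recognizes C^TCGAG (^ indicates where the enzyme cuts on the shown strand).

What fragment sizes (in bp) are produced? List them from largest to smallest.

51, 48, 13 bp

XhoI sites (CTCGAG) start at positions 17, 30, 78.
XhoI cuts after the first base of each site, so after positions 17, 30, 78.
Circular molecule, 3 cuts → 3 fragments:
  18–30 → 13 bp
  31–78 → 48 bp
  79–112 then 1–17 → 34 + 17 = 51 bp
Sorted largest to smallest: 51, 48, 13 bp.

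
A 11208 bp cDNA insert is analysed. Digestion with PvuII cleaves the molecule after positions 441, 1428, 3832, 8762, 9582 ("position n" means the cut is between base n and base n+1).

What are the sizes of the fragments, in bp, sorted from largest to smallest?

4930, 2404, 1626, 987, 820, 441 bp

Linear molecule, 5 cuts → 6 fragments:
  441 − 0 = 441 bp
  1428 − 441 = 987 bp
  3832 − 1428 = 2404 bp
  8762 − 3832 = 4930 bp
  9582 − 8762 = 820 bp
  11208 − 9582 = 1626 bp
Sorted largest to smallest: 4930, 2404, 1626, 987, 820, 441 bp.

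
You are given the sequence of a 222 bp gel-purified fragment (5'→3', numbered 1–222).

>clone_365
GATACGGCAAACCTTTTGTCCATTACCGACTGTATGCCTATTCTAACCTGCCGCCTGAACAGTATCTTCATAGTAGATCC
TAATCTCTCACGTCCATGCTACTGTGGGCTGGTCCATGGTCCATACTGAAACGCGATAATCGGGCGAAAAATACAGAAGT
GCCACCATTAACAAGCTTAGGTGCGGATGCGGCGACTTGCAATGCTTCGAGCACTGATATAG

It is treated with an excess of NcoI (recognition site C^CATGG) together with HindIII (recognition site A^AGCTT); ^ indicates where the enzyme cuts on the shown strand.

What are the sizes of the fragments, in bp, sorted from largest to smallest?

The NcoI site (CCATGG) starts at position 114.
NcoI cuts after the first base of each site, so after position 114.
The HindIII site (AAGCTT) starts at position 173.
HindIII cuts after the first base of each site, so after position 173.
Combined cut positions: 114, 173.
Linear molecule, 2 cuts → 3 fragments:
  1–114 → 114 bp
  115–173 → 59 bp
  174–222 → 49 bp
Sorted largest to smallest: 114, 59, 49 bp.

114, 59, 49 bp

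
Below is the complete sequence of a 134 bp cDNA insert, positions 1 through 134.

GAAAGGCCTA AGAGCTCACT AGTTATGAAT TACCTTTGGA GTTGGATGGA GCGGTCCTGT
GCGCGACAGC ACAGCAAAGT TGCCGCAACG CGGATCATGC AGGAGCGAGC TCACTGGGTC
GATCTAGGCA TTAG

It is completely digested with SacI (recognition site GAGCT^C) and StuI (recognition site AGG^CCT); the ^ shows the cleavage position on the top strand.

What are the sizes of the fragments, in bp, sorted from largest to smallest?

SacI sites (GAGCTC) start at positions 12, 107.
SacI cuts after base 5 of each site (before the last base), so after positions 16, 111.
The StuI site (AGGCCT) starts at position 4.
StuI cuts after base 3 of each site, so after position 6.
Combined cut positions: 6, 16, 111.
Linear molecule, 3 cuts → 4 fragments:
  1–6 → 6 bp
  7–16 → 10 bp
  17–111 → 95 bp
  112–134 → 23 bp
Sorted largest to smallest: 95, 23, 10, 6 bp.

95, 23, 10, 6 bp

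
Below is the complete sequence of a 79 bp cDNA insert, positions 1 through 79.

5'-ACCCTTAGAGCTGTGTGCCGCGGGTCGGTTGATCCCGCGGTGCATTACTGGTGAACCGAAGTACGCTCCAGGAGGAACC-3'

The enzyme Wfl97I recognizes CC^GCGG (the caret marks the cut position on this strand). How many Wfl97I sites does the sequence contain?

2

CCGCGG occurs starting at positions 18, 35.
Wfl97I cuts at 2 sites.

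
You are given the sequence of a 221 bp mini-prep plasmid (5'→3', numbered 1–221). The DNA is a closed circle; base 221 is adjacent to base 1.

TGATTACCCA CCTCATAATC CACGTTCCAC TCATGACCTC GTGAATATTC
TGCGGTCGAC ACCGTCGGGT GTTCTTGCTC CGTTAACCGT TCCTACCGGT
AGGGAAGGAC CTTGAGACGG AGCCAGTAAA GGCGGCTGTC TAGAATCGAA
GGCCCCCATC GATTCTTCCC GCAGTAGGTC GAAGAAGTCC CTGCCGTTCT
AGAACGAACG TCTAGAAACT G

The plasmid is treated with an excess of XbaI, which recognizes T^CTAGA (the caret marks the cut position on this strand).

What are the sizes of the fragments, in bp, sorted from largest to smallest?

XbaI sites (TCTAGA) start at positions 139, 198, 211.
XbaI cuts after the first base of each site, so after positions 139, 198, 211.
Circular molecule, 3 cuts → 3 fragments:
  140–198 → 59 bp
  199–211 → 13 bp
  212–221 then 1–139 → 10 + 139 = 149 bp
Sorted largest to smallest: 149, 59, 13 bp.

149, 59, 13 bp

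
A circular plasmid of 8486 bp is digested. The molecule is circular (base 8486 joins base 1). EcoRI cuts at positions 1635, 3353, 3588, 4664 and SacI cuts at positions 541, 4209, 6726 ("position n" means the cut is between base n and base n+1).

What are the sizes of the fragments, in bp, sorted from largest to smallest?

2301, 2062, 1718, 1094, 621, 455, 235 bp

Combined cut positions (sorted): 541, 1635, 3353, 3588, 4209, 4664, 6726.
Circular molecule, 7 cuts → 7 fragments:
  1635 − 541 = 1094 bp
  3353 − 1635 = 1718 bp
  3588 − 3353 = 235 bp
  4209 − 3588 = 621 bp
  4664 − 4209 = 455 bp
  6726 − 4664 = 2062 bp
  wrap: 8486 − 6726 + 541 = 2301 bp
Sorted largest to smallest: 2301, 2062, 1718, 1094, 621, 455, 235 bp.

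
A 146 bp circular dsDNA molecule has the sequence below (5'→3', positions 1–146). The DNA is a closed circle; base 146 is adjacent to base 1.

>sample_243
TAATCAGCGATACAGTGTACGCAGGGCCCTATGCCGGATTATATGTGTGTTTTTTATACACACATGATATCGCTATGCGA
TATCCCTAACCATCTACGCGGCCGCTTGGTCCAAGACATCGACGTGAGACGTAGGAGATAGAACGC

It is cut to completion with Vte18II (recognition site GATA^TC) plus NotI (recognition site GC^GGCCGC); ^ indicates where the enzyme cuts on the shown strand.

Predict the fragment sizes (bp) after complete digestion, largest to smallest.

116, 17, 13 bp

Vte18II sites (GATATC) start at positions 66, 79.
Vte18II cuts after base 4 of each site, so after positions 69, 82.
The NotI site (GCGGCCGC) starts at position 98.
NotI cuts after base 2 of each site, so after position 99.
Combined cut positions: 69, 82, 99.
Circular molecule, 3 cuts → 3 fragments:
  70–82 → 13 bp
  83–99 → 17 bp
  100–146 then 1–69 → 47 + 69 = 116 bp
Sorted largest to smallest: 116, 17, 13 bp.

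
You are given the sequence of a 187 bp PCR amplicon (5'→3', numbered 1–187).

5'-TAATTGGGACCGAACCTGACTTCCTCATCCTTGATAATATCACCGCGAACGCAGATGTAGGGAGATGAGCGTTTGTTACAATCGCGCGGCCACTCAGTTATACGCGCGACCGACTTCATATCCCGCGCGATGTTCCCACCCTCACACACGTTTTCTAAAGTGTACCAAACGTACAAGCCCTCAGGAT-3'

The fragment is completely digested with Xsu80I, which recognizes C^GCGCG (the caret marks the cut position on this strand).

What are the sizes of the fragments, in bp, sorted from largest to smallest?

Xsu80I sites (CGCGCG) start at positions 83, 103, 124.
Xsu80I cuts after the first base of each site, so after positions 83, 103, 124.
Linear molecule, 3 cuts → 4 fragments:
  1–83 → 83 bp
  84–103 → 20 bp
  104–124 → 21 bp
  125–187 → 63 bp
Sorted largest to smallest: 83, 63, 21, 20 bp.

83, 63, 21, 20 bp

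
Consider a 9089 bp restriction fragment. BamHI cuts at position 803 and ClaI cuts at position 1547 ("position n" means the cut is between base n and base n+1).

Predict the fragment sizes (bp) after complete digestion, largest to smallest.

Combined cut positions (sorted): 803, 1547.
Linear molecule, 2 cuts → 3 fragments:
  803 − 0 = 803 bp
  1547 − 803 = 744 bp
  9089 − 1547 = 7542 bp
Sorted largest to smallest: 7542, 803, 744 bp.

7542, 803, 744 bp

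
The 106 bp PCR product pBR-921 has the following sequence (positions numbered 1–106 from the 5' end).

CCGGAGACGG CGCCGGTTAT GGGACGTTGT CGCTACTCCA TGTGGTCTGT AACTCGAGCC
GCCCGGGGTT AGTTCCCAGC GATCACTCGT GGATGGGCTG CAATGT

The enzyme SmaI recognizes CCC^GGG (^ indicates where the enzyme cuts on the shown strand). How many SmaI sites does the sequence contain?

CCCGGG occurs starting at position 62.
SmaI cuts at 1 site.

1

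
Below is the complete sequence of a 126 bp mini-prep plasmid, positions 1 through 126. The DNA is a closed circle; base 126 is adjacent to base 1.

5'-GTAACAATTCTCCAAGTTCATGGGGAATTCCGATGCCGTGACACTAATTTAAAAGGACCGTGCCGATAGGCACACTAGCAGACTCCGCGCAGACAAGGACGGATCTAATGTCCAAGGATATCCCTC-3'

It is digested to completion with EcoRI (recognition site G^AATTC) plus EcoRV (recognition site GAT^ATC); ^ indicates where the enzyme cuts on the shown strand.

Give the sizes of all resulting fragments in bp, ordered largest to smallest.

94, 32 bp

The EcoRI site (GAATTC) starts at position 25.
EcoRI cuts after the first base of each site, so after position 25.
The EcoRV site (GATATC) starts at position 117.
EcoRV cuts after base 3 of each site, so after position 119.
Combined cut positions: 25, 119.
Circular molecule, 2 cuts → 2 fragments:
  26–119 → 94 bp
  120–126 then 1–25 → 7 + 25 = 32 bp
Sorted largest to smallest: 94, 32 bp.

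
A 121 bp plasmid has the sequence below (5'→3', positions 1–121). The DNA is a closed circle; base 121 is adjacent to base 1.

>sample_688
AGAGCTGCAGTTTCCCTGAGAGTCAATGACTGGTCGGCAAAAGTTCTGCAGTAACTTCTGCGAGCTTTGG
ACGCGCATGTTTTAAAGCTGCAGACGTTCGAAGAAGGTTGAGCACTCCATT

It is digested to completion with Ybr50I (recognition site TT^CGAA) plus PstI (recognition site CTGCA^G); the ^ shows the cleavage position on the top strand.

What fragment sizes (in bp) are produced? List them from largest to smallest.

42, 41, 32, 6 bp

The Ybr50I site (TTCGAA) starts at position 97.
Ybr50I cuts after base 2 of each site, so after position 98.
PstI sites (CTGCAG) start at positions 5, 46, 88.
PstI cuts after base 5 of each site (before the last base), so after positions 9, 50, 92.
Combined cut positions: 9, 50, 92, 98.
Circular molecule, 4 cuts → 4 fragments:
  10–50 → 41 bp
  51–92 → 42 bp
  93–98 → 6 bp
  99–121 then 1–9 → 23 + 9 = 32 bp
Sorted largest to smallest: 42, 41, 32, 6 bp.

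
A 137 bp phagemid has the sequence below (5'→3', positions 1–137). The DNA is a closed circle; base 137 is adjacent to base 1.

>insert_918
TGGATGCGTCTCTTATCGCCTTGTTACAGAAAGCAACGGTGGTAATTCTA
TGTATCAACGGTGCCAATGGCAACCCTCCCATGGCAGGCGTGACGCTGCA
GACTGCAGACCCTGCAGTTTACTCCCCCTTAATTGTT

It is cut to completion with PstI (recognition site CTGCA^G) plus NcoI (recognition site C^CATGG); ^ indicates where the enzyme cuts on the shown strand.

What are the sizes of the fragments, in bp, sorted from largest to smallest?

PstI sites (CTGCAG) start at positions 96, 103, 112.
PstI cuts after base 5 of each site (before the last base), so after positions 100, 107, 116.
The NcoI site (CCATGG) starts at position 79.
NcoI cuts after the first base of each site, so after position 79.
Combined cut positions: 79, 100, 107, 116.
Circular molecule, 4 cuts → 4 fragments:
  80–100 → 21 bp
  101–107 → 7 bp
  108–116 → 9 bp
  117–137 then 1–79 → 21 + 79 = 100 bp
Sorted largest to smallest: 100, 21, 9, 7 bp.

100, 21, 9, 7 bp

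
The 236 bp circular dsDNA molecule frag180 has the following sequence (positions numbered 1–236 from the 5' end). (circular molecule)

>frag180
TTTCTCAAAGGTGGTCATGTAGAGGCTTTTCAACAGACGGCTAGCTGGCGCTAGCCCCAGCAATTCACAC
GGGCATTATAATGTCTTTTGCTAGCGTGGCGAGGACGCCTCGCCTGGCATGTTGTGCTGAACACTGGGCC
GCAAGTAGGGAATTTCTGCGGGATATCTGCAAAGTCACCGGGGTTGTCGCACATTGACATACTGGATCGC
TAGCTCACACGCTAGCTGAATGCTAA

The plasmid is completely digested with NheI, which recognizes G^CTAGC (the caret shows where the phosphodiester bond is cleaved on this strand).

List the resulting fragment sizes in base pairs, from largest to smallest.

119, 55, 40, 12, 10 bp

NheI sites (GCTAGC) start at positions 40, 50, 90, 209, 221.
NheI cuts after the first base of each site, so after positions 40, 50, 90, 209, 221.
Circular molecule, 5 cuts → 5 fragments:
  41–50 → 10 bp
  51–90 → 40 bp
  91–209 → 119 bp
  210–221 → 12 bp
  222–236 then 1–40 → 15 + 40 = 55 bp
Sorted largest to smallest: 119, 55, 40, 12, 10 bp.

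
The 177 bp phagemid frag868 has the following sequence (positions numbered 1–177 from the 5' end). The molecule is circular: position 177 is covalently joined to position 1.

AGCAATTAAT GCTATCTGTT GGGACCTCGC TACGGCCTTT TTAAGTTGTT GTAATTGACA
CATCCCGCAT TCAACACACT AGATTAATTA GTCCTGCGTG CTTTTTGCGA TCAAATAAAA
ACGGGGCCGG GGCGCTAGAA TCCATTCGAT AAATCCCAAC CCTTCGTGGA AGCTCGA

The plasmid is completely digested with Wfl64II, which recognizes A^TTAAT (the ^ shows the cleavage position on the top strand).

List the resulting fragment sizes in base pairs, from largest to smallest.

Wfl64II sites (ATTAAT) start at positions 5, 83.
Wfl64II cuts after the first base of each site, so after positions 5, 83.
Circular molecule, 2 cuts → 2 fragments:
  6–83 → 78 bp
  84–177 then 1–5 → 94 + 5 = 99 bp
Sorted largest to smallest: 99, 78 bp.

99, 78 bp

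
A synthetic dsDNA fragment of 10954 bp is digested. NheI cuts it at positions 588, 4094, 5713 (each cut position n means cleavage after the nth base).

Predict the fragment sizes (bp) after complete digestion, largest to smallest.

Linear molecule, 3 cuts → 4 fragments:
  588 − 0 = 588 bp
  4094 − 588 = 3506 bp
  5713 − 4094 = 1619 bp
  10954 − 5713 = 5241 bp
Sorted largest to smallest: 5241, 3506, 1619, 588 bp.

5241, 3506, 1619, 588 bp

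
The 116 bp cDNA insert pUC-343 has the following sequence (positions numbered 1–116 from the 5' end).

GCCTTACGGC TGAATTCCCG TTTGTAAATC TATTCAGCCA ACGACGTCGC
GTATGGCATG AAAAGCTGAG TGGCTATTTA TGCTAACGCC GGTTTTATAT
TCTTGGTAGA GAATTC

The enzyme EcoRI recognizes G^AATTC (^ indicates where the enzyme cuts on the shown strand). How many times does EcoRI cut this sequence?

2

GAATTC occurs starting at positions 12, 111.
EcoRI cuts at 2 sites.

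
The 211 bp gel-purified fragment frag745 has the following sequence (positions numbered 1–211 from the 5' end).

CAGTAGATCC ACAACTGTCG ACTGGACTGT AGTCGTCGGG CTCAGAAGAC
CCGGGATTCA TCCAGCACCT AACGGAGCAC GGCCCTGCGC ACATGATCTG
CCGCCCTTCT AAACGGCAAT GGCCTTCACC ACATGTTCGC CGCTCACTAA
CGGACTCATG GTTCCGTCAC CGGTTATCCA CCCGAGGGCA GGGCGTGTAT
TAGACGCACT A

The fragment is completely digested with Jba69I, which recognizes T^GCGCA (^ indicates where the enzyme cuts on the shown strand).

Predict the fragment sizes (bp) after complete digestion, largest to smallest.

125, 86 bp

The Jba69I site (TGCGCA) starts at position 86.
Jba69I cuts after the first base of each site, so after position 86.
Linear molecule, 1 cut → 2 fragments:
  1–86 → 86 bp
  87–211 → 125 bp
Sorted largest to smallest: 125, 86 bp.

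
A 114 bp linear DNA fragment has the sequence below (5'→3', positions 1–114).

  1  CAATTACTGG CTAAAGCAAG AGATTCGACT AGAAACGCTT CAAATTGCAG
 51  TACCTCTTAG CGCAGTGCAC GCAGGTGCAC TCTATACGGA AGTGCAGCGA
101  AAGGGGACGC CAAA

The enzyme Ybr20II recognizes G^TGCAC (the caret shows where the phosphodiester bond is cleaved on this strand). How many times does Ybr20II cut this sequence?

GTGCAC occurs starting at positions 65, 75.
Ybr20II cuts at 2 sites.

2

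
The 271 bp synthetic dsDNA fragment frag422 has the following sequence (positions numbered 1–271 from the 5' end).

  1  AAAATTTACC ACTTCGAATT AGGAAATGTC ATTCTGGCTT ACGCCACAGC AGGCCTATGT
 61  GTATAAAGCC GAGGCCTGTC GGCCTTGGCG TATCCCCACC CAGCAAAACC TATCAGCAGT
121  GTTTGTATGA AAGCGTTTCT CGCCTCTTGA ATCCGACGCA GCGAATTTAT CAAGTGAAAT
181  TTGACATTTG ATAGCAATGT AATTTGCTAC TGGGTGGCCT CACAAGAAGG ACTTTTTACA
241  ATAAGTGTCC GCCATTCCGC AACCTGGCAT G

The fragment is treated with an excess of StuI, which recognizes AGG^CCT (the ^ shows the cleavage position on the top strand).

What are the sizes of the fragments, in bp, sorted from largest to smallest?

197, 53, 21 bp

StuI sites (AGGCCT) start at positions 51, 72.
StuI cuts after base 3 of each site, so after positions 53, 74.
Linear molecule, 2 cuts → 3 fragments:
  1–53 → 53 bp
  54–74 → 21 bp
  75–271 → 197 bp
Sorted largest to smallest: 197, 53, 21 bp.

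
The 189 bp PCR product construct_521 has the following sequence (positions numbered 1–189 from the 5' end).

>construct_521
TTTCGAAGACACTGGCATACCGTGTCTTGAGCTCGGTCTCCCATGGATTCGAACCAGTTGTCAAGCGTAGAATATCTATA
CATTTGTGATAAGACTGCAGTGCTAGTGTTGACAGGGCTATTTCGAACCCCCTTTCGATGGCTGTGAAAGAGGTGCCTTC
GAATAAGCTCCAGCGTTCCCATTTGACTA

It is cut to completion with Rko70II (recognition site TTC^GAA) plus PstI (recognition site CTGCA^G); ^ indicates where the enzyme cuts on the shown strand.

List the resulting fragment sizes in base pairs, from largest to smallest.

Rko70II sites (TTCGAA) start at positions 2, 48, 122, 158.
Rko70II cuts after base 3 of each site, so after positions 4, 50, 124, 160.
The PstI site (CTGCAG) starts at position 95.
PstI cuts after base 5 of each site (before the last base), so after position 99.
Combined cut positions: 4, 50, 99, 124, 160.
Linear molecule, 5 cuts → 6 fragments:
  1–4 → 4 bp
  5–50 → 46 bp
  51–99 → 49 bp
  100–124 → 25 bp
  125–160 → 36 bp
  161–189 → 29 bp
Sorted largest to smallest: 49, 46, 36, 29, 25, 4 bp.

49, 46, 36, 29, 25, 4 bp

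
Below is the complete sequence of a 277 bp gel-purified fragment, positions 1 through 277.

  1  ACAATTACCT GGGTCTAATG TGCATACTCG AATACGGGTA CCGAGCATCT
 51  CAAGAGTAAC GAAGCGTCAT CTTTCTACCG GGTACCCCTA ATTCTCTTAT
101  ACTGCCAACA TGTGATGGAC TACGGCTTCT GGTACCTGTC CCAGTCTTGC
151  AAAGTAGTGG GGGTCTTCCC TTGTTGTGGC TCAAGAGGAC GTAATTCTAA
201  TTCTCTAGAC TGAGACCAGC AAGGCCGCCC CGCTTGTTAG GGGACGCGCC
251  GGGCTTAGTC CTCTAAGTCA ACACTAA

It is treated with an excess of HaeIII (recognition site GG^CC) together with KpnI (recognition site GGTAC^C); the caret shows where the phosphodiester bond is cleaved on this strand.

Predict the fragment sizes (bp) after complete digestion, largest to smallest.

89, 53, 50, 44, 41 bp

The HaeIII site (GGCC) starts at position 223.
HaeIII cuts after base 2 of each site, so after position 224.
KpnI sites (GGTACC) start at positions 37, 81, 131.
KpnI cuts after base 5 of each site (before the last base), so after positions 41, 85, 135.
Combined cut positions: 41, 85, 135, 224.
Linear molecule, 4 cuts → 5 fragments:
  1–41 → 41 bp
  42–85 → 44 bp
  86–135 → 50 bp
  136–224 → 89 bp
  225–277 → 53 bp
Sorted largest to smallest: 89, 53, 50, 44, 41 bp.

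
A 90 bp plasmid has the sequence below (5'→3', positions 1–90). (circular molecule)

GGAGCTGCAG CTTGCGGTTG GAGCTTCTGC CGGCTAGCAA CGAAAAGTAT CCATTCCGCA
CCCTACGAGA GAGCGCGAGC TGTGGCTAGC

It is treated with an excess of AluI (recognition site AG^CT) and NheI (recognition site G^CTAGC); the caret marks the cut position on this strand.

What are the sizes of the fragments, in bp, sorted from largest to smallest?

46, 13, 10, 9, 6, 6 bp

AluI sites (AGCT) start at positions 3, 9, 22, 78.
AluI cuts after base 2 of each site, so after positions 4, 10, 23, 79.
NheI sites (GCTAGC) start at positions 33, 85.
NheI cuts after the first base of each site, so after positions 33, 85.
Combined cut positions: 4, 10, 23, 33, 79, 85.
Circular molecule, 6 cuts → 6 fragments:
  5–10 → 6 bp
  11–23 → 13 bp
  24–33 → 10 bp
  34–79 → 46 bp
  80–85 → 6 bp
  86–90 then 1–4 → 5 + 4 = 9 bp
Sorted largest to smallest: 46, 13, 10, 9, 6, 6 bp.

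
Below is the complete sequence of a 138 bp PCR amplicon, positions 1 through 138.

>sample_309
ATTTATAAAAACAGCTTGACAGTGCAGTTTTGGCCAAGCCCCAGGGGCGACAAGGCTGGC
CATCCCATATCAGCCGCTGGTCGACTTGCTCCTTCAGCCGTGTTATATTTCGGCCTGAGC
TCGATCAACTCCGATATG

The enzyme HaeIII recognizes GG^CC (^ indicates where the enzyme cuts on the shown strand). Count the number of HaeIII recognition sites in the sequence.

GGCC occurs starting at positions 32, 58, 112.
HaeIII cuts at 3 sites.

3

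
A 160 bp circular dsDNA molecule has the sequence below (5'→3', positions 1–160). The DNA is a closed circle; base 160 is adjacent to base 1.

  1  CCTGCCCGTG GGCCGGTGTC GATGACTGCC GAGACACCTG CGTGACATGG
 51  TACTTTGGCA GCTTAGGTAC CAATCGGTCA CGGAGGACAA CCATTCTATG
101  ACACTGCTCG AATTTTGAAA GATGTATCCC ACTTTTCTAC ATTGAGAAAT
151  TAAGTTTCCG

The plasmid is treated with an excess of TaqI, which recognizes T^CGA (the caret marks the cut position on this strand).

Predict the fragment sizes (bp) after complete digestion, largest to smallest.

TaqI sites (TCGA) start at positions 19, 108.
TaqI cuts after the first base of each site, so after positions 19, 108.
Circular molecule, 2 cuts → 2 fragments:
  20–108 → 89 bp
  109–160 then 1–19 → 52 + 19 = 71 bp
Sorted largest to smallest: 89, 71 bp.

89, 71 bp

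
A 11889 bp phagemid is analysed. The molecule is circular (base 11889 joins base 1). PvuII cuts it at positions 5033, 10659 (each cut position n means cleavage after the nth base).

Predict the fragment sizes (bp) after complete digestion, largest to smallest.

Circular molecule, 2 cuts → 2 fragments:
  10659 − 5033 = 5626 bp
  wrap: 11889 − 10659 + 5033 = 6263 bp
Sorted largest to smallest: 6263, 5626 bp.

6263, 5626 bp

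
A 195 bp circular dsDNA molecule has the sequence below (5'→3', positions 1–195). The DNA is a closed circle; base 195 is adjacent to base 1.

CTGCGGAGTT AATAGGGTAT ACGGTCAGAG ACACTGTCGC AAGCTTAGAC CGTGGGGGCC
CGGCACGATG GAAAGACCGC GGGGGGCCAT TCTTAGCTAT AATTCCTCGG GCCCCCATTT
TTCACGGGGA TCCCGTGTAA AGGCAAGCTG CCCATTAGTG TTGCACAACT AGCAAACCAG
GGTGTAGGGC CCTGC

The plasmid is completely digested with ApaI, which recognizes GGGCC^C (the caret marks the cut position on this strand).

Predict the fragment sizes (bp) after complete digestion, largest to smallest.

78, 64, 53 bp

ApaI sites (GGGCCC) start at positions 56, 109, 187.
ApaI cuts after base 5 of each site (before the last base), so after positions 60, 113, 191.
Circular molecule, 3 cuts → 3 fragments:
  61–113 → 53 bp
  114–191 → 78 bp
  192–195 then 1–60 → 4 + 60 = 64 bp
Sorted largest to smallest: 78, 64, 53 bp.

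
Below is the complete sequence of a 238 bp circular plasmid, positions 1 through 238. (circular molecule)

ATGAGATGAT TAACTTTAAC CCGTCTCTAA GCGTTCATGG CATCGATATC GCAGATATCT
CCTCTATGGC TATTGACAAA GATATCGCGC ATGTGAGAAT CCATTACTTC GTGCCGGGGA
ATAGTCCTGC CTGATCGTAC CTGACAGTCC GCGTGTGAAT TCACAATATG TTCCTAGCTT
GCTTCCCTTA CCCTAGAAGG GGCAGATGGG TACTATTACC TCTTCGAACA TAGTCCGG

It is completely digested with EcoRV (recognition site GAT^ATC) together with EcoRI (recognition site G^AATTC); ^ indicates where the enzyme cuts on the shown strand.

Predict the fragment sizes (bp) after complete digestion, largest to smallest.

128, 74, 27, 9 bp

EcoRV sites (GATATC) start at positions 45, 54, 81.
EcoRV cuts after base 3 of each site, so after positions 47, 56, 83.
The EcoRI site (GAATTC) starts at position 157.
EcoRI cuts after the first base of each site, so after position 157.
Combined cut positions: 47, 56, 83, 157.
Circular molecule, 4 cuts → 4 fragments:
  48–56 → 9 bp
  57–83 → 27 bp
  84–157 → 74 bp
  158–238 then 1–47 → 81 + 47 = 128 bp
Sorted largest to smallest: 128, 74, 27, 9 bp.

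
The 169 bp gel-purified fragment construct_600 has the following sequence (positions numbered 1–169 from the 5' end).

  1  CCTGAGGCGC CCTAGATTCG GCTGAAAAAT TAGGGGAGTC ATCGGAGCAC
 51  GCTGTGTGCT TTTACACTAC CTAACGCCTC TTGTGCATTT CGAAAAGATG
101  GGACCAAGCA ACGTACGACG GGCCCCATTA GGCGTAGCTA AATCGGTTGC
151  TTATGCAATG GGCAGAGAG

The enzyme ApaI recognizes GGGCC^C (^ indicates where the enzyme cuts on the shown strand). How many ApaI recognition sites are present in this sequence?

1

GGGCCC occurs starting at position 120.
ApaI cuts at 1 site.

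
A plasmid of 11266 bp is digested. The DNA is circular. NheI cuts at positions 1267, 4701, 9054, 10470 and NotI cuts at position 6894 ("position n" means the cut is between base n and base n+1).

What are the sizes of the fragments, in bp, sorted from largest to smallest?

Combined cut positions (sorted): 1267, 4701, 6894, 9054, 10470.
Circular molecule, 5 cuts → 5 fragments:
  4701 − 1267 = 3434 bp
  6894 − 4701 = 2193 bp
  9054 − 6894 = 2160 bp
  10470 − 9054 = 1416 bp
  wrap: 11266 − 10470 + 1267 = 2063 bp
Sorted largest to smallest: 3434, 2193, 2160, 2063, 1416 bp.

3434, 2193, 2160, 2063, 1416 bp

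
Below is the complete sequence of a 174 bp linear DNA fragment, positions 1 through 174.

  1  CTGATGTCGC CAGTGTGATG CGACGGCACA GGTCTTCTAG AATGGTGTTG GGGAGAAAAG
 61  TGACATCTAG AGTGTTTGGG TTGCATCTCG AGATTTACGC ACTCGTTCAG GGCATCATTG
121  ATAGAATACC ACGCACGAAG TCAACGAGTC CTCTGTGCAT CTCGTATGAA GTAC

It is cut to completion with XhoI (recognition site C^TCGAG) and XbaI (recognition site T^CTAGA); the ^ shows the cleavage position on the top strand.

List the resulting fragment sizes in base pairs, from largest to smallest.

87, 36, 30, 21 bp

The XhoI site (CTCGAG) starts at position 87.
XhoI cuts after the first base of each site, so after position 87.
XbaI sites (TCTAGA) start at positions 36, 66.
XbaI cuts after the first base of each site, so after positions 36, 66.
Combined cut positions: 36, 66, 87.
Linear molecule, 3 cuts → 4 fragments:
  1–36 → 36 bp
  37–66 → 30 bp
  67–87 → 21 bp
  88–174 → 87 bp
Sorted largest to smallest: 87, 36, 30, 21 bp.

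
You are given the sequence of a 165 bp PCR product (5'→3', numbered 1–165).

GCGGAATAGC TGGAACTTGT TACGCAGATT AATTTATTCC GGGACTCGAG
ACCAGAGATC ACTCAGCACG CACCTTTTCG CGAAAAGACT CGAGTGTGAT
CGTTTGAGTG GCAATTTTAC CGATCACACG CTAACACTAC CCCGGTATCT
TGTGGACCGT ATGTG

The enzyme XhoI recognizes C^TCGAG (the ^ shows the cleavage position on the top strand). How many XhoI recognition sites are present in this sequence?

CTCGAG occurs starting at positions 45, 89.
XhoI cuts at 2 sites.

2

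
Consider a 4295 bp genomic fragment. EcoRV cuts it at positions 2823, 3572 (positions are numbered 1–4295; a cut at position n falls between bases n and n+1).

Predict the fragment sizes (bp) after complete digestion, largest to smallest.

2823, 749, 723 bp

Linear molecule, 2 cuts → 3 fragments:
  2823 − 0 = 2823 bp
  3572 − 2823 = 749 bp
  4295 − 3572 = 723 bp
Sorted largest to smallest: 2823, 749, 723 bp.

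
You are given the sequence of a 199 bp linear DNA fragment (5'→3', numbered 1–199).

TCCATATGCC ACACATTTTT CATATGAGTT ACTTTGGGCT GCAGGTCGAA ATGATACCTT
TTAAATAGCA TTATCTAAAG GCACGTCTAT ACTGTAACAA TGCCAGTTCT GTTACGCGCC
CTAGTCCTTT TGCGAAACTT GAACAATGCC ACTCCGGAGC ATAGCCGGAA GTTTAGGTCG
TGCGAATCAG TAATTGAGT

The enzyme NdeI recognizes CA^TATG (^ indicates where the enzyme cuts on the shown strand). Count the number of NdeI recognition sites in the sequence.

2

CATATG occurs starting at positions 3, 21.
NdeI cuts at 2 sites.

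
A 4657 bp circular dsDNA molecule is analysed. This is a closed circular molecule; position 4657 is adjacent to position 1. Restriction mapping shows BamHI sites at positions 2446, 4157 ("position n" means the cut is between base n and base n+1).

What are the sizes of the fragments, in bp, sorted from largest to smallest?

Circular molecule, 2 cuts → 2 fragments:
  4157 − 2446 = 1711 bp
  wrap: 4657 − 4157 + 2446 = 2946 bp
Sorted largest to smallest: 2946, 1711 bp.

2946, 1711 bp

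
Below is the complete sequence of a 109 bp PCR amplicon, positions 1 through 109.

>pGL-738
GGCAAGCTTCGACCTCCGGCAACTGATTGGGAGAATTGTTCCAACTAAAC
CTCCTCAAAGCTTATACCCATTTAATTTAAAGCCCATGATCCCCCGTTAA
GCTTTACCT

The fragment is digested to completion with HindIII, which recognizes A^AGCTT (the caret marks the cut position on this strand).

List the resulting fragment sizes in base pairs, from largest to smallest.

HindIII sites (AAGCTT) start at positions 4, 58, 99.
HindIII cuts after the first base of each site, so after positions 4, 58, 99.
Linear molecule, 3 cuts → 4 fragments:
  1–4 → 4 bp
  5–58 → 54 bp
  59–99 → 41 bp
  100–109 → 10 bp
Sorted largest to smallest: 54, 41, 10, 4 bp.

54, 41, 10, 4 bp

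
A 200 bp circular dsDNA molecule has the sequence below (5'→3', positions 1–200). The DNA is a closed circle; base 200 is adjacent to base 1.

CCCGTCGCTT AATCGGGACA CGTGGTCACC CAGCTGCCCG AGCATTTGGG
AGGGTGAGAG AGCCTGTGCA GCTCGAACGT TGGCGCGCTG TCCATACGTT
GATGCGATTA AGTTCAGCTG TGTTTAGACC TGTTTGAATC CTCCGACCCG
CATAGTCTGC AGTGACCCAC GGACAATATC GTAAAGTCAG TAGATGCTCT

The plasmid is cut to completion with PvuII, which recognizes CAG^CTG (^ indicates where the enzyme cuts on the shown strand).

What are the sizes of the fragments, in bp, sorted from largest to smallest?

PvuII sites (CAGCTG) start at positions 31, 115.
PvuII cuts after base 3 of each site, so after positions 33, 117.
Circular molecule, 2 cuts → 2 fragments:
  34–117 → 84 bp
  118–200 then 1–33 → 83 + 33 = 116 bp
Sorted largest to smallest: 116, 84 bp.

116, 84 bp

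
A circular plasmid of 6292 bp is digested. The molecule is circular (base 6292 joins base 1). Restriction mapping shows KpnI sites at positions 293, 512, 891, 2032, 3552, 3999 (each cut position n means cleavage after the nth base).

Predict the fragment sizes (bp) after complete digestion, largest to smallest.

Circular molecule, 6 cuts → 6 fragments:
  512 − 293 = 219 bp
  891 − 512 = 379 bp
  2032 − 891 = 1141 bp
  3552 − 2032 = 1520 bp
  3999 − 3552 = 447 bp
  wrap: 6292 − 3999 + 293 = 2586 bp
Sorted largest to smallest: 2586, 1520, 1141, 447, 379, 219 bp.

2586, 1520, 1141, 447, 379, 219 bp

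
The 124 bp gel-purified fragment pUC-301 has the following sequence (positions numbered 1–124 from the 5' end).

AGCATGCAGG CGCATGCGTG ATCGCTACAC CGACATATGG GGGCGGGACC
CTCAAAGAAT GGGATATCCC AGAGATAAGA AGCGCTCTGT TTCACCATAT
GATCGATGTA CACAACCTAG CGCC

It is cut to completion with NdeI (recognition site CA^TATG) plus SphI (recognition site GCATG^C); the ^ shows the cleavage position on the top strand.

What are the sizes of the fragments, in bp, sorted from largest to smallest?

NdeI sites (CATATG) start at positions 34, 96.
NdeI cuts after base 2 of each site, so after positions 35, 97.
SphI sites (GCATGC) start at positions 2, 12.
SphI cuts after base 5 of each site (before the last base), so after positions 6, 16.
Combined cut positions: 6, 16, 35, 97.
Linear molecule, 4 cuts → 5 fragments:
  1–6 → 6 bp
  7–16 → 10 bp
  17–35 → 19 bp
  36–97 → 62 bp
  98–124 → 27 bp
Sorted largest to smallest: 62, 27, 19, 10, 6 bp.

62, 27, 19, 10, 6 bp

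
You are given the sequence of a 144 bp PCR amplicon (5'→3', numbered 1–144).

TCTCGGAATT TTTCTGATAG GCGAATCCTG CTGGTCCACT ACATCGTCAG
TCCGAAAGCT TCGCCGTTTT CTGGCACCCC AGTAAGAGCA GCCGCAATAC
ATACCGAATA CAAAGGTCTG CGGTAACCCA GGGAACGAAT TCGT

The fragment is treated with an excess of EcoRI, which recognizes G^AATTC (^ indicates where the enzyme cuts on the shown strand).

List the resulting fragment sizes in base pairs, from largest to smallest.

137, 7 bp

The EcoRI site (GAATTC) starts at position 137.
EcoRI cuts after the first base of each site, so after position 137.
Linear molecule, 1 cut → 2 fragments:
  1–137 → 137 bp
  138–144 → 7 bp
Sorted largest to smallest: 137, 7 bp.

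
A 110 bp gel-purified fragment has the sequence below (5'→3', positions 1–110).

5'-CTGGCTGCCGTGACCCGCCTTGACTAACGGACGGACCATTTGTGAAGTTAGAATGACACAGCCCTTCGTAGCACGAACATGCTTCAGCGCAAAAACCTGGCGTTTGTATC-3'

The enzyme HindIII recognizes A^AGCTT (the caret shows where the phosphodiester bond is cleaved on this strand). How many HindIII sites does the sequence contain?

No occurrence of AAGCTT is present in the sequence.
HindIII does not cut: 0 sites.

0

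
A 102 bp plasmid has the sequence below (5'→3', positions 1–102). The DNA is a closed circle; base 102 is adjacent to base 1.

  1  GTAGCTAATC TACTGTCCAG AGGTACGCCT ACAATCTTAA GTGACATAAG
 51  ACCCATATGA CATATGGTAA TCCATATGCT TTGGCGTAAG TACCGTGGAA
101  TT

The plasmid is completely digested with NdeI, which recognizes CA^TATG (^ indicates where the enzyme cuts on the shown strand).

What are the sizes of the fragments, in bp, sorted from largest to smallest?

83, 12, 7 bp

NdeI sites (CATATG) start at positions 54, 61, 73.
NdeI cuts after base 2 of each site, so after positions 55, 62, 74.
Circular molecule, 3 cuts → 3 fragments:
  56–62 → 7 bp
  63–74 → 12 bp
  75–102 then 1–55 → 28 + 55 = 83 bp
Sorted largest to smallest: 83, 12, 7 bp.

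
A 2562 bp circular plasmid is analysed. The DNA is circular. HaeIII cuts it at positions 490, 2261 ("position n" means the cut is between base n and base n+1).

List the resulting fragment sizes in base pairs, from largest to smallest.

1771, 791 bp

Circular molecule, 2 cuts → 2 fragments:
  2261 − 490 = 1771 bp
  wrap: 2562 − 2261 + 490 = 791 bp
Sorted largest to smallest: 1771, 791 bp.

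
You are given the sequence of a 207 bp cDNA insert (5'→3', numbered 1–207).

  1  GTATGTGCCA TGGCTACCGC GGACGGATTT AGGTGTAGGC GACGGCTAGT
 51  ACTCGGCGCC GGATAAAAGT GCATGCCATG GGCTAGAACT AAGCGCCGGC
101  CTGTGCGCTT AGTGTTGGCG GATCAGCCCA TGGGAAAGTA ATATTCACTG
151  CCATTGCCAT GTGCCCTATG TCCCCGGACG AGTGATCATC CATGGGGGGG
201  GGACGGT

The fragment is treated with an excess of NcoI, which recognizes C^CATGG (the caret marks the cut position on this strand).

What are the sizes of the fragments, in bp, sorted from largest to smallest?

68, 62, 52, 17, 8 bp

NcoI sites (CCATGG) start at positions 8, 76, 128, 190.
NcoI cuts after the first base of each site, so after positions 8, 76, 128, 190.
Linear molecule, 4 cuts → 5 fragments:
  1–8 → 8 bp
  9–76 → 68 bp
  77–128 → 52 bp
  129–190 → 62 bp
  191–207 → 17 bp
Sorted largest to smallest: 68, 62, 52, 17, 8 bp.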